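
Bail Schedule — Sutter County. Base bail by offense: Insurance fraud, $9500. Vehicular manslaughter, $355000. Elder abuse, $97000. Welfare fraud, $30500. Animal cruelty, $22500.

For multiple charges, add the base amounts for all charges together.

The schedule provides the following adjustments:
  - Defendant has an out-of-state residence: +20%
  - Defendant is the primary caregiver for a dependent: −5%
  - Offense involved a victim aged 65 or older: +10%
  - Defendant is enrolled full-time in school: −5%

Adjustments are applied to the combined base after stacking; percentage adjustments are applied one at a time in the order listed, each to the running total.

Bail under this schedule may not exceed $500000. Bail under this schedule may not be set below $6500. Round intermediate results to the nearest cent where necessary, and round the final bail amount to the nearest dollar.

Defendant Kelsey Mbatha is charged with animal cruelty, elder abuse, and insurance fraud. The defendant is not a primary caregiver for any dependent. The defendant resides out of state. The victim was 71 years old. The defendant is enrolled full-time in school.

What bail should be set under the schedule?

Base amounts from the schedule: animal cruelty $22500; elder abuse $97000; insurance fraud $9500.
Stacking rule: sum of all bases. $22500 + $97000 + $9500 = $129000.
Defendant has an out-of-state residence (+20%): $129000 × 1.2 = $154800.
Offense involved a victim aged 65 or older (+10%): $154800 × 1.1 = $170280.
Defendant is enrolled full-time in school (−5%): $170280 × 0.95 = $161766.
$161766 is within the $500000 maximum.
$161766 is at or above the $6500 minimum.

$161766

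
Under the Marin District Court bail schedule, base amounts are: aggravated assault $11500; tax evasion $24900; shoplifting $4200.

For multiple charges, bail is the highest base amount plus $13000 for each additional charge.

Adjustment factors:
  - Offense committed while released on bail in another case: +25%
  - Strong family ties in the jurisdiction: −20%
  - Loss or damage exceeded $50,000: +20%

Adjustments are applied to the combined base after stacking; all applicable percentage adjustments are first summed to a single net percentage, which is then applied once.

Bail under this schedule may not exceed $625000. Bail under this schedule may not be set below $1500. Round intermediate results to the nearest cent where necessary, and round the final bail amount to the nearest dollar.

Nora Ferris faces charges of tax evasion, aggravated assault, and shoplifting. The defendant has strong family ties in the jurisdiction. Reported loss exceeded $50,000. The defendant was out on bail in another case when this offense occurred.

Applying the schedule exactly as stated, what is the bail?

$63625

Base amounts from the schedule: tax evasion $24900; aggravated assault $11500; shoplifting $4200.
Stacking rule: highest base plus $13000 per additional charge. Highest is tax evasion at $24900; 2 additional charges → +$26000. Combined base = $50900.
Net percentage adjustment: +25% −20% +20% = +25%. $50900 × 1.25 = $63625.
$63625 is within the $625000 maximum.
$63625 is at or above the $1500 minimum.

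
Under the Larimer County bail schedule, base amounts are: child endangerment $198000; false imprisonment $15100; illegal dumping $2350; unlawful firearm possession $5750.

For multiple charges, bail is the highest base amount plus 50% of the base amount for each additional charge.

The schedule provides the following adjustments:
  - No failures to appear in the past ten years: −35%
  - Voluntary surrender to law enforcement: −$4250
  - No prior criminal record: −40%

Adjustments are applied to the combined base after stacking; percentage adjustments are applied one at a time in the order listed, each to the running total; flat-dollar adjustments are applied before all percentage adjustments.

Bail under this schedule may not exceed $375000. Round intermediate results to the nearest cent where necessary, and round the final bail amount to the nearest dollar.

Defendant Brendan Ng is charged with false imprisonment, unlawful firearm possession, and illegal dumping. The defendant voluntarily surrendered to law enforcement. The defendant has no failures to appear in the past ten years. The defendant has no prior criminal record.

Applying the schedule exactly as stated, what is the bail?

$5811

Base amounts from the schedule: false imprisonment $15100; unlawful firearm possession $5750; illegal dumping $2350.
Stacking rule: highest base plus 50% of each additional charge. Highest is false imprisonment at $15100. Additional: $5750 × 50% = $2875; $2350 × 50% = $1175. Combined base = $15100 + $4050 = $19150.
Voluntary surrender to law enforcement (−$4250 flat): $19150 − $4250 = $14900.
No failures to appear in the past ten years (−35%): $14900 × 0.65 = $9685.
No prior criminal record (−40%): $9685 × 0.6 = $5811.
$5811 is within the $375000 maximum.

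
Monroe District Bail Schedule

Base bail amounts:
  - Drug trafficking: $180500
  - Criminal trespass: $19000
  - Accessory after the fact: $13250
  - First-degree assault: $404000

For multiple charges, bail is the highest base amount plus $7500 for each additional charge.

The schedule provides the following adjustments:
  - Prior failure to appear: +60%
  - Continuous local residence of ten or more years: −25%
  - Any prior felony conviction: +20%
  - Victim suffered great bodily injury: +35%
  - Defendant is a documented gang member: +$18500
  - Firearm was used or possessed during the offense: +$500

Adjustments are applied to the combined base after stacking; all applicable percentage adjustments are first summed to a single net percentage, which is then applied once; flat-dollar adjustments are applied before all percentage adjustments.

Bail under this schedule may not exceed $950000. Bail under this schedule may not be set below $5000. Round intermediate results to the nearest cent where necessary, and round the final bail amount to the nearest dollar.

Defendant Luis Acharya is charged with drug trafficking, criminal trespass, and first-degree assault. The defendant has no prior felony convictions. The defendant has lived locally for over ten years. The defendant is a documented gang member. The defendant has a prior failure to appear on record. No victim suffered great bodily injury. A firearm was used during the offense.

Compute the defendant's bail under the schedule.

Base amounts from the schedule: drug trafficking $180500; criminal trespass $19000; first-degree assault $404000.
Stacking rule: highest base plus $7500 per additional charge. Highest is first-degree assault at $404000; 2 additional charges → +$15000. Combined base = $419000.
Defendant is a documented gang member (+$18500 flat): $419000 + $18500 = $437500.
Firearm was used or possessed during the offense (+$500 flat): $437500 + $500 = $438000.
Net percentage adjustment: +60% −25% = +35%. $438000 × 1.35 = $591300.
$591300 is within the $950000 maximum.
$591300 is at or above the $5000 minimum.

$591300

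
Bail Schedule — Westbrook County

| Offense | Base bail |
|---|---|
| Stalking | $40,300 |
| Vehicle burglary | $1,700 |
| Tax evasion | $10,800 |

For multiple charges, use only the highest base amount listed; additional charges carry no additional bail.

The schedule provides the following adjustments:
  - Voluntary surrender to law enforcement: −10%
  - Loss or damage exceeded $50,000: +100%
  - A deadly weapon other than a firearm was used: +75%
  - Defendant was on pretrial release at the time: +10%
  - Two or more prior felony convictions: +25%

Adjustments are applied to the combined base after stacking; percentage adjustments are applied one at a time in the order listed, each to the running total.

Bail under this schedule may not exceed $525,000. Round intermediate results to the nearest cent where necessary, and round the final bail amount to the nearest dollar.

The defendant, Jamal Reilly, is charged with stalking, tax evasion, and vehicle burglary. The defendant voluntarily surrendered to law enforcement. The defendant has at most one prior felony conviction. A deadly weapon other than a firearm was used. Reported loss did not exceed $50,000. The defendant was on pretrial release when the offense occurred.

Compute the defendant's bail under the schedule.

Base amounts from the schedule: stalking $40,300; tax evasion $10,800; vehicle burglary $1,700.
Stacking rule: use the highest base only. Highest is stalking at $40,300. Combined base = $40,300.
Voluntary surrender to law enforcement (−10%): $40,300 × 0.9 = $36,270.
A deadly weapon other than a firearm was used (+75%): $36,270 × 1.75 = $63,472.50.
Defendant was on pretrial release at the time (+10%): $63,472.50 × 1.1 = $69,819.75.
$69,819.75 is within the $525,000 maximum.
Rounded to the nearest dollar: $69,820.

$69,820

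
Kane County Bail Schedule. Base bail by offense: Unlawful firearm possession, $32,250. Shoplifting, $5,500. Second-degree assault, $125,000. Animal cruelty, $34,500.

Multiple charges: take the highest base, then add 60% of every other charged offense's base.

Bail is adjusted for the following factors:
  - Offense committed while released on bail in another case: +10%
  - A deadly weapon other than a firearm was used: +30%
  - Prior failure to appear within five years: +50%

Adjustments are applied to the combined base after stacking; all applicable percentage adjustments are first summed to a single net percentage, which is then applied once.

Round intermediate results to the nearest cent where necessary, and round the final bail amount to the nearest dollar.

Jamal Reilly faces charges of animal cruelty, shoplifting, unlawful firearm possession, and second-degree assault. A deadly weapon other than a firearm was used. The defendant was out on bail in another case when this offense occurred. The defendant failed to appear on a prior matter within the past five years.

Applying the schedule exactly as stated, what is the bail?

$319,865

Base amounts from the schedule: animal cruelty $34,500; shoplifting $5,500; unlawful firearm possession $32,250; second-degree assault $125,000.
Stacking rule: highest base plus 60% of each additional charge. Highest is second-degree assault at $125,000. Additional: $34,500 × 60% = $20,700; $5,500 × 60% = $3,300; $32,250 × 60% = $19,350. Combined base = $125,000 + $43,350 = $168,350.
Net percentage adjustment: +10% +30% +50% = +90%. $168,350 × 1.9 = $319,865.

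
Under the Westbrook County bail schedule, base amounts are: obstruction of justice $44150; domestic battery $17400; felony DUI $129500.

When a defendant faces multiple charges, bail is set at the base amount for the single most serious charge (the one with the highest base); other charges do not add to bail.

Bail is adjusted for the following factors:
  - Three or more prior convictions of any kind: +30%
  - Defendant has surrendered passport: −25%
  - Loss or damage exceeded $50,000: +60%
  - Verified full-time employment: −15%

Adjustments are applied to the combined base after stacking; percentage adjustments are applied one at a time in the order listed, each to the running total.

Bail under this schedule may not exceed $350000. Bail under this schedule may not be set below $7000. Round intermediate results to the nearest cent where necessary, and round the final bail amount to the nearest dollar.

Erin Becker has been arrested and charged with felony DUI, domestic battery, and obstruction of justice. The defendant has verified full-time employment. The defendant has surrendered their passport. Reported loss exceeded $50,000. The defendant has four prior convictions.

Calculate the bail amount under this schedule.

$171717

Base amounts from the schedule: felony DUI $129500; domestic battery $17400; obstruction of justice $44150.
Stacking rule: use the highest base only. Highest is felony DUI at $129500. Combined base = $129500.
Three or more prior convictions of any kind (+30%): $129500 × 1.3 = $168350.
Defendant has surrendered passport (−25%): $168350 × 0.75 = $126262.50.
Loss or damage exceeded $50,000 (+60%): $126262.50 × 1.6 = $202020.
Verified full-time employment (−15%): $202020 × 0.85 = $171717.
$171717 is within the $350000 maximum.
$171717 is at or above the $7000 minimum.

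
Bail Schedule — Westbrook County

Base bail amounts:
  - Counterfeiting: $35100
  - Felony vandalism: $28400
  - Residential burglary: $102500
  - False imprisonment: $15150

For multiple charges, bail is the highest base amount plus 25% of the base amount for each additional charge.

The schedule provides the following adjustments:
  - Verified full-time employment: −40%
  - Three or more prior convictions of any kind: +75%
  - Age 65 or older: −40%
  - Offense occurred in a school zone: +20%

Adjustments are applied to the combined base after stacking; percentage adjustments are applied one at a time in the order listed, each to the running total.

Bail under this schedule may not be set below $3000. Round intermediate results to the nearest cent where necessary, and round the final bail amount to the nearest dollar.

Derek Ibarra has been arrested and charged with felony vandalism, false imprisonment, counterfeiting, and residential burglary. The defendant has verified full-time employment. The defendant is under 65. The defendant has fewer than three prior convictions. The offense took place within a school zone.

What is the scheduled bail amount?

$87957

Base amounts from the schedule: felony vandalism $28400; false imprisonment $15150; counterfeiting $35100; residential burglary $102500.
Stacking rule: highest base plus 25% of each additional charge. Highest is residential burglary at $102500. Additional: $28400 × 25% = $7100; $15150 × 25% = $3787.50; $35100 × 25% = $8775. Combined base = $102500 + $19662.50 = $122162.50.
Verified full-time employment (−40%): $122162.50 × 0.6 = $73297.50.
Offense occurred in a school zone (+20%): $73297.50 × 1.2 = $87957.
$87957 is at or above the $3000 minimum.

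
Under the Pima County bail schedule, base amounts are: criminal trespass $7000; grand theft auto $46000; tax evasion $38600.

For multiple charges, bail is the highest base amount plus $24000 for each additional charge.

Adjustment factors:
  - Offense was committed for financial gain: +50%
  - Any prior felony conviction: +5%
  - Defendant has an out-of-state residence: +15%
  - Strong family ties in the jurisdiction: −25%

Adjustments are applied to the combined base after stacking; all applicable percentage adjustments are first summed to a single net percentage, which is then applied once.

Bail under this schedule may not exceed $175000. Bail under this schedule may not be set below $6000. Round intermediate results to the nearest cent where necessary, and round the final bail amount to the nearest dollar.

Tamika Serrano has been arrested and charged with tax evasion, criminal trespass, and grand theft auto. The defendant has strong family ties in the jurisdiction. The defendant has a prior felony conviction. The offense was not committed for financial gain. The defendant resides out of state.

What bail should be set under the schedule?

Base amounts from the schedule: tax evasion $38600; criminal trespass $7000; grand theft auto $46000.
Stacking rule: highest base plus $24000 per additional charge. Highest is grand theft auto at $46000; 2 additional charges → +$48000. Combined base = $94000.
Net percentage adjustment: +5% +15% −25% = −5%. $94000 × 0.95 = $89300.
$89300 is within the $175000 maximum.
$89300 is at or above the $6000 minimum.

$89300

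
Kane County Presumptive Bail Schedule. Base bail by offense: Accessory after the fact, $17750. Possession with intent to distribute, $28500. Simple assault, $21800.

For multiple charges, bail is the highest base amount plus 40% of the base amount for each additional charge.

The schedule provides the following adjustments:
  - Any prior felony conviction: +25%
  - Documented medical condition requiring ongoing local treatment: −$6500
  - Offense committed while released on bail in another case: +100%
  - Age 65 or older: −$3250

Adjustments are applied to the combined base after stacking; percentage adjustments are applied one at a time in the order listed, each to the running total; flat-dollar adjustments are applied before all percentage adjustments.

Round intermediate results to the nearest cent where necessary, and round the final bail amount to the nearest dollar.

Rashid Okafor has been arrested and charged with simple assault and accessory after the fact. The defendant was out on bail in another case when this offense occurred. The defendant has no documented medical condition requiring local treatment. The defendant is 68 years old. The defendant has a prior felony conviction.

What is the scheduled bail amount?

Base amounts from the schedule: simple assault $21800; accessory after the fact $17750.
Stacking rule: highest base plus 40% of each additional charge. Highest is simple assault at $21800. Additional: $17750 × 40% = $7100. Combined base = $21800 + $7100 = $28900.
Age 65 or older (−$3250 flat): $28900 − $3250 = $25650.
Any prior felony conviction (+25%): $25650 × 1.25 = $32062.50.
Offense committed while released on bail in another case (+100%): $32062.50 × 2 = $64125.

$64125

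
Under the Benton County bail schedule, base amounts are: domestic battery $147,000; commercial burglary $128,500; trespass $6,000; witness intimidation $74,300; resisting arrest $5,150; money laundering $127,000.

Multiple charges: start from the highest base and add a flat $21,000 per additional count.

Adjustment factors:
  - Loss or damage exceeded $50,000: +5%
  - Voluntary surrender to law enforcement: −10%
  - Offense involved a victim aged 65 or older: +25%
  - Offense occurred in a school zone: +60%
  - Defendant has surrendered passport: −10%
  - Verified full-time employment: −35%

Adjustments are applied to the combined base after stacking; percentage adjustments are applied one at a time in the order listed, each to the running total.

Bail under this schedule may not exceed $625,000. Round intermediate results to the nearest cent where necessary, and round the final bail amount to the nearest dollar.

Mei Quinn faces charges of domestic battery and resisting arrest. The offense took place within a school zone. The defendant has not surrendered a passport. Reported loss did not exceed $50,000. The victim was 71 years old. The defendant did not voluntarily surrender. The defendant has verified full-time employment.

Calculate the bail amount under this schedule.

Base amounts from the schedule: domestic battery $147,000; resisting arrest $5,150.
Stacking rule: highest base plus $21,000 per additional charge. Highest is domestic battery at $147,000; 1 additional charge → +$21,000. Combined base = $168,000.
Offense involved a victim aged 65 or older (+25%): $168,000 × 1.25 = $210,000.
Offense occurred in a school zone (+60%): $210,000 × 1.6 = $336,000.
Verified full-time employment (−35%): $336,000 × 0.65 = $218,400.
$218,400 is within the $625,000 maximum.

$218,400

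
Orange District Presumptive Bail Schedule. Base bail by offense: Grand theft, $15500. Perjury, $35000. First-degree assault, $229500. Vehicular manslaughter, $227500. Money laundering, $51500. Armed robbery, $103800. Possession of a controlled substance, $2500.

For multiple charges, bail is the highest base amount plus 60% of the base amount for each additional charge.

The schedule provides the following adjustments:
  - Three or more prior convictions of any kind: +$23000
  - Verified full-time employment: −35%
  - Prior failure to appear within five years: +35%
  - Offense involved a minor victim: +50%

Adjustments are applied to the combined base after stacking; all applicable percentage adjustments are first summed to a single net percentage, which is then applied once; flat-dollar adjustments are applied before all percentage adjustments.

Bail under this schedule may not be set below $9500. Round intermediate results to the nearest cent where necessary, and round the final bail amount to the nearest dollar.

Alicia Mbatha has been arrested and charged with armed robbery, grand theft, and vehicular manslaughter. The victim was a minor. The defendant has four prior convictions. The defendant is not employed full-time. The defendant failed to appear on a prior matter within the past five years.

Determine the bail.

Base amounts from the schedule: armed robbery $103800; grand theft $15500; vehicular manslaughter $227500.
Stacking rule: highest base plus 60% of each additional charge. Highest is vehicular manslaughter at $227500. Additional: $103800 × 60% = $62280; $15500 × 60% = $9300. Combined base = $227500 + $71580 = $299080.
Three or more prior convictions of any kind (+$23000 flat): $299080 + $23000 = $322080.
Net percentage adjustment: +35% +50% = +85%. $322080 × 1.85 = $595848.
$595848 is at or above the $9500 minimum.

$595848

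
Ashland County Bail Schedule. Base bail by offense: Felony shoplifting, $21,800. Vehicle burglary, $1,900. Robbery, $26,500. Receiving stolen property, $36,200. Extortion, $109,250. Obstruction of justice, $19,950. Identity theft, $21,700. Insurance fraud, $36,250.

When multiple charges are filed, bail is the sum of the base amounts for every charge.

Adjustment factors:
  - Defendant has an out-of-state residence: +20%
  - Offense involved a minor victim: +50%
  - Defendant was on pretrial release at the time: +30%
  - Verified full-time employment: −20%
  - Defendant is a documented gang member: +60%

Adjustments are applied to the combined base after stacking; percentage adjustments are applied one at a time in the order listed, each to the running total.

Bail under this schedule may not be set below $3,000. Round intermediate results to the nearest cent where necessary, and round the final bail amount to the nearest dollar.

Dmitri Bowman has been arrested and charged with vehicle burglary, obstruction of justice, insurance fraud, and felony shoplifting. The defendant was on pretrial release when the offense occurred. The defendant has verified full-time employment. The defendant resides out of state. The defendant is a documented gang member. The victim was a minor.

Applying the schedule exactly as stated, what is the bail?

$239,316

Base amounts from the schedule: vehicle burglary $1,900; obstruction of justice $19,950; insurance fraud $36,250; felony shoplifting $21,800.
Stacking rule: sum of all bases. $1,900 + $19,950 + $36,250 + $21,800 = $79,900.
Defendant has an out-of-state residence (+20%): $79,900 × 1.2 = $95,880.
Offense involved a minor victim (+50%): $95,880 × 1.5 = $143,820.
Defendant was on pretrial release at the time (+30%): $143,820 × 1.3 = $186,966.
Verified full-time employment (−20%): $186,966 × 0.8 = $149,572.80.
Defendant is a documented gang member (+60%): $149,572.80 × 1.6 = $239,316.48.
$239,316.48 is at or above the $3,000 minimum.
Rounded to the nearest dollar: $239,316.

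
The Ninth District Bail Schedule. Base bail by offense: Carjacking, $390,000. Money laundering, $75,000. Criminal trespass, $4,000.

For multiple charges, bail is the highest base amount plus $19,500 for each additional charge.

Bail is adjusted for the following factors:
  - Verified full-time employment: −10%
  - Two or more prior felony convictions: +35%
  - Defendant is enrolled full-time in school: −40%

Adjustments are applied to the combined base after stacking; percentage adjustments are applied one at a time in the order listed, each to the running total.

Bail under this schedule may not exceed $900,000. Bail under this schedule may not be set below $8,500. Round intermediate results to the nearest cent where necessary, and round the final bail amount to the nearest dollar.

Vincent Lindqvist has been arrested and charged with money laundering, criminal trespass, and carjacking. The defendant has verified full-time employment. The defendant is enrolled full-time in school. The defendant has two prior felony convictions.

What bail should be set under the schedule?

$312,741

Base amounts from the schedule: money laundering $75,000; criminal trespass $4,000; carjacking $390,000.
Stacking rule: highest base plus $19,500 per additional charge. Highest is carjacking at $390,000; 2 additional charges → +$39,000. Combined base = $429,000.
Verified full-time employment (−10%): $429,000 × 0.9 = $386,100.
Two or more prior felony convictions (+35%): $386,100 × 1.35 = $521,235.
Defendant is enrolled full-time in school (−40%): $521,235 × 0.6 = $312,741.
$312,741 is within the $900,000 maximum.
$312,741 is at or above the $8,500 minimum.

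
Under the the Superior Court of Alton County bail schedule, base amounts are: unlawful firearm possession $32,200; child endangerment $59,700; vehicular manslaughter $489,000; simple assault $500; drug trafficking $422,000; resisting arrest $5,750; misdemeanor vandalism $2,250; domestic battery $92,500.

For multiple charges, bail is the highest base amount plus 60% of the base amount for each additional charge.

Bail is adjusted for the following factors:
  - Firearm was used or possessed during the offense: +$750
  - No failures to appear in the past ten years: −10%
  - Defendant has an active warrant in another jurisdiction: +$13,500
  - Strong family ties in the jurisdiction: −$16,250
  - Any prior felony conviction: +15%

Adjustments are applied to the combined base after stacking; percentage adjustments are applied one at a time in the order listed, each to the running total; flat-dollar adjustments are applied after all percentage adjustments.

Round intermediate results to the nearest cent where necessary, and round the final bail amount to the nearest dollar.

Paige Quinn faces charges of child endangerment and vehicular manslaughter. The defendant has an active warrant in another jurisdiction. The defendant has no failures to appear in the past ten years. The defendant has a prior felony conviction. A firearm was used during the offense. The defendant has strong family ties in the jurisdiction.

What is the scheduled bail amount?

Base amounts from the schedule: child endangerment $59,700; vehicular manslaughter $489,000.
Stacking rule: highest base plus 60% of each additional charge. Highest is vehicular manslaughter at $489,000. Additional: $59,700 × 60% = $35,820. Combined base = $489,000 + $35,820 = $524,820.
No failures to appear in the past ten years (−10%): $524,820 × 0.9 = $472,338.
Any prior felony conviction (+15%): $472,338 × 1.15 = $543,188.70.
Firearm was used or possessed during the offense (+$750 flat): $543,188.70 + $750 = $543,938.70.
Defendant has an active warrant in another jurisdiction (+$13,500 flat): $543,938.70 + $13,500 = $557,438.70.
Strong family ties in the jurisdiction (−$16,250 flat): $557,438.70 − $16,250 = $541,188.70.
Rounded to the nearest dollar: $541,189.

$541,189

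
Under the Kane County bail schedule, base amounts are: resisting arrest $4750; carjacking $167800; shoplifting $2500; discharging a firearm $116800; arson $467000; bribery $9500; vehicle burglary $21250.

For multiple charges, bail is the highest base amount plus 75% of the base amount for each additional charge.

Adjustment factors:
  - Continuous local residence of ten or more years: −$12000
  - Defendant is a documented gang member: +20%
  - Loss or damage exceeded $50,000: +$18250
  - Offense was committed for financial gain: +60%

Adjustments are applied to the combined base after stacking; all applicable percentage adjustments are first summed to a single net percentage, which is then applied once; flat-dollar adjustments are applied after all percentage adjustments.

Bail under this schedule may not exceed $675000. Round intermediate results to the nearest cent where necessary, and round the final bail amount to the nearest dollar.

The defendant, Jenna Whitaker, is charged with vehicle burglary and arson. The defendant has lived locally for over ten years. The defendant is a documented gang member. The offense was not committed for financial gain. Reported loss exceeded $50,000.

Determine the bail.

Base amounts from the schedule: vehicle burglary $21250; arson $467000.
Stacking rule: highest base plus 75% of each additional charge. Highest is arson at $467000. Additional: $21250 × 75% = $15937.50. Combined base = $467000 + $15937.50 = $482937.50.
Defendant is a documented gang member (+20%): $482937.50 × 1.2 = $579525.
Continuous local residence of ten or more years (−$12000 flat): $579525 − $12000 = $567525.
Loss or damage exceeded $50,000 (+$18250 flat): $567525 + $18250 = $585775.
$585775 is within the $675000 maximum.

$585775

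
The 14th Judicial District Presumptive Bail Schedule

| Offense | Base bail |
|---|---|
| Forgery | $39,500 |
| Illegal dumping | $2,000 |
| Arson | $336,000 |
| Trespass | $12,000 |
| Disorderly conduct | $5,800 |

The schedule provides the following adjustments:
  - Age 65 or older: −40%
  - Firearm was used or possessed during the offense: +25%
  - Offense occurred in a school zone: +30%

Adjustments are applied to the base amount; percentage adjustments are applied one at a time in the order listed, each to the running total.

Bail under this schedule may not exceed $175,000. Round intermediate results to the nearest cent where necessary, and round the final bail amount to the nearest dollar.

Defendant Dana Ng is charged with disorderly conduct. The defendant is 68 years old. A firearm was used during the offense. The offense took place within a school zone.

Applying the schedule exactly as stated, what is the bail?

$5,655

Base amounts from the schedule: disorderly conduct $5,800.
Single charge. Combined base = $5,800.
Age 65 or older (−40%): $5,800 × 0.6 = $3,480.
Firearm was used or possessed during the offense (+25%): $3,480 × 1.25 = $4,350.
Offense occurred in a school zone (+30%): $4,350 × 1.3 = $5,655.
$5,655 is within the $175,000 maximum.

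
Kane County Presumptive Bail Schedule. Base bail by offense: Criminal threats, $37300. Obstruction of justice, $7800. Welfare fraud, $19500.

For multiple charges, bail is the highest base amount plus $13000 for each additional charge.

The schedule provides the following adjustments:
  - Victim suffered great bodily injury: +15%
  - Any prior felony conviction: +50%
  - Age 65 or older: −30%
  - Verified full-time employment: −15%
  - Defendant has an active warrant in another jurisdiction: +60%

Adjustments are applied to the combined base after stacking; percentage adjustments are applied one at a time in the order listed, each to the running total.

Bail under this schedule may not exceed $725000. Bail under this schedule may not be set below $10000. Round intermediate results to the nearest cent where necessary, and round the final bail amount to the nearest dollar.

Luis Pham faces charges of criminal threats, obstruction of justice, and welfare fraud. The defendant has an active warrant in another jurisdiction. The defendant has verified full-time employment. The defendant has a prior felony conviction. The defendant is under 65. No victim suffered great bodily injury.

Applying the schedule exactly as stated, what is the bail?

$129132

Base amounts from the schedule: criminal threats $37300; obstruction of justice $7800; welfare fraud $19500.
Stacking rule: highest base plus $13000 per additional charge. Highest is criminal threats at $37300; 2 additional charges → +$26000. Combined base = $63300.
Any prior felony conviction (+50%): $63300 × 1.5 = $94950.
Verified full-time employment (−15%): $94950 × 0.85 = $80707.50.
Defendant has an active warrant in another jurisdiction (+60%): $80707.50 × 1.6 = $129132.
$129132 is within the $725000 maximum.
$129132 is at or above the $10000 minimum.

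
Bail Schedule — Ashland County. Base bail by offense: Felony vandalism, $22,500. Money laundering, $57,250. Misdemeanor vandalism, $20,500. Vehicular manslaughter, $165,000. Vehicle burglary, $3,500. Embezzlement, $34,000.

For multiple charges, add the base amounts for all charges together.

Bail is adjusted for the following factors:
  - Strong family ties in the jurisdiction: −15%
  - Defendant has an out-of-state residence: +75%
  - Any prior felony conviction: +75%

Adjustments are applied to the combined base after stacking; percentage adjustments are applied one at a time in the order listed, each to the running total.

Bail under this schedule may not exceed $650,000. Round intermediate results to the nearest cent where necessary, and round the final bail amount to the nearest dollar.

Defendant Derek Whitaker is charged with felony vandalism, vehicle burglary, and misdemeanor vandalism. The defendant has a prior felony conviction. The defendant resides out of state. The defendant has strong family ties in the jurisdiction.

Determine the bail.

Base amounts from the schedule: felony vandalism $22,500; vehicle burglary $3,500; misdemeanor vandalism $20,500.
Stacking rule: sum of all bases. $22,500 + $3,500 + $20,500 = $46,500.
Strong family ties in the jurisdiction (−15%): $46,500 × 0.85 = $39,525.
Defendant has an out-of-state residence (+75%): $39,525 × 1.75 = $69,168.75.
Any prior felony conviction (+75%): $69,168.75 × 1.75 = $121,045.31.
$121,045.31 is within the $650,000 maximum.
Rounded to the nearest dollar: $121,045.

$121,045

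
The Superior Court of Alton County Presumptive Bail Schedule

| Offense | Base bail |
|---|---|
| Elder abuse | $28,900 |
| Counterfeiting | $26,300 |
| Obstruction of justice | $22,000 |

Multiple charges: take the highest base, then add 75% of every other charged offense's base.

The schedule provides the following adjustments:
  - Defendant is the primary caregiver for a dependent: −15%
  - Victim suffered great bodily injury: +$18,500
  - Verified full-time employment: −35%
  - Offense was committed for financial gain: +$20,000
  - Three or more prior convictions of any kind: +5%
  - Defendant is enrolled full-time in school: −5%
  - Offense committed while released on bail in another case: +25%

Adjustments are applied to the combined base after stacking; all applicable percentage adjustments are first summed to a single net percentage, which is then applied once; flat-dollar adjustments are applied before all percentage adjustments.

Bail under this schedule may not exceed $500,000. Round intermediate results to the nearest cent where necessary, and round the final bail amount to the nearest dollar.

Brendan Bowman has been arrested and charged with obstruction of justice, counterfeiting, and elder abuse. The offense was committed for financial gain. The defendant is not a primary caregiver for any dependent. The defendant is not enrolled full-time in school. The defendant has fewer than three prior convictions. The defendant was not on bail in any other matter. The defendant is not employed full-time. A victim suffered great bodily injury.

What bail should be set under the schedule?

$103,625

Base amounts from the schedule: obstruction of justice $22,000; counterfeiting $26,300; elder abuse $28,900.
Stacking rule: highest base plus 75% of each additional charge. Highest is elder abuse at $28,900. Additional: $22,000 × 75% = $16,500; $26,300 × 75% = $19,725. Combined base = $28,900 + $36,225 = $65,125.
Victim suffered great bodily injury (+$18,500 flat): $65,125 + $18,500 = $83,625.
Offense was committed for financial gain (+$20,000 flat): $83,625 + $20,000 = $103,625.
$103,625 is within the $500,000 maximum.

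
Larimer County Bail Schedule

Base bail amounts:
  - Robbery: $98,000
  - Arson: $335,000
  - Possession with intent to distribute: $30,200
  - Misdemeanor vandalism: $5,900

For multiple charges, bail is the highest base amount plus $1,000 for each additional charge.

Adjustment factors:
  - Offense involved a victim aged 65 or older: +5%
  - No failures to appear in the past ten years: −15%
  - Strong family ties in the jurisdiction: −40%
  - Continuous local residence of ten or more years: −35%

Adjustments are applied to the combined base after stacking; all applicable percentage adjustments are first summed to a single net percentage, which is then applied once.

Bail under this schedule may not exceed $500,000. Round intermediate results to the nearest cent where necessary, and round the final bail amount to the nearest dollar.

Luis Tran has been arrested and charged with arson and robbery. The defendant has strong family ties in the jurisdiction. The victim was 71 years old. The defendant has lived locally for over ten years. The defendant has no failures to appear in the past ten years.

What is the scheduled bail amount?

Base amounts from the schedule: arson $335,000; robbery $98,000.
Stacking rule: highest base plus $1,000 per additional charge. Highest is arson at $335,000; 1 additional charge → +$1,000. Combined base = $336,000.
Net percentage adjustment: +5% −15% −40% −35% = −85%. $336,000 × 0.15 = $50,400.
$50,400 is within the $500,000 maximum.

$50,400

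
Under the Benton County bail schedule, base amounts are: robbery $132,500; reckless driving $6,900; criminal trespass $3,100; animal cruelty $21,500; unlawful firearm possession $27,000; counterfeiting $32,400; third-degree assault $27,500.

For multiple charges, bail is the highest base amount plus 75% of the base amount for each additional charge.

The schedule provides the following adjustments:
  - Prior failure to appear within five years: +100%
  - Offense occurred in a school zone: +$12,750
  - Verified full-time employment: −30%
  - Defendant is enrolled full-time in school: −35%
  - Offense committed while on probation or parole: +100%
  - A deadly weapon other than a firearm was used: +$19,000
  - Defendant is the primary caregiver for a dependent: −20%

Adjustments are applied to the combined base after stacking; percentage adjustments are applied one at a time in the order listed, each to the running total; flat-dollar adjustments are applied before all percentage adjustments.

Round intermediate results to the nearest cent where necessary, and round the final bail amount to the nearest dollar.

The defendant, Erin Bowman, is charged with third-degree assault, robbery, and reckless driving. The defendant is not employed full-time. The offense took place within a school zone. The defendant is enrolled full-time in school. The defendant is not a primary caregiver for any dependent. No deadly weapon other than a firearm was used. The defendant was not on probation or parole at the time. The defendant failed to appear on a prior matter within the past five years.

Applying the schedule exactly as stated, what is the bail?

$222,365

Base amounts from the schedule: third-degree assault $27,500; robbery $132,500; reckless driving $6,900.
Stacking rule: highest base plus 75% of each additional charge. Highest is robbery at $132,500. Additional: $27,500 × 75% = $20,625; $6,900 × 75% = $5,175. Combined base = $132,500 + $25,800 = $158,300.
Offense occurred in a school zone (+$12,750 flat): $158,300 + $12,750 = $171,050.
Prior failure to appear within five years (+100%): $171,050 × 2 = $342,100.
Defendant is enrolled full-time in school (−35%): $342,100 × 0.65 = $222,365.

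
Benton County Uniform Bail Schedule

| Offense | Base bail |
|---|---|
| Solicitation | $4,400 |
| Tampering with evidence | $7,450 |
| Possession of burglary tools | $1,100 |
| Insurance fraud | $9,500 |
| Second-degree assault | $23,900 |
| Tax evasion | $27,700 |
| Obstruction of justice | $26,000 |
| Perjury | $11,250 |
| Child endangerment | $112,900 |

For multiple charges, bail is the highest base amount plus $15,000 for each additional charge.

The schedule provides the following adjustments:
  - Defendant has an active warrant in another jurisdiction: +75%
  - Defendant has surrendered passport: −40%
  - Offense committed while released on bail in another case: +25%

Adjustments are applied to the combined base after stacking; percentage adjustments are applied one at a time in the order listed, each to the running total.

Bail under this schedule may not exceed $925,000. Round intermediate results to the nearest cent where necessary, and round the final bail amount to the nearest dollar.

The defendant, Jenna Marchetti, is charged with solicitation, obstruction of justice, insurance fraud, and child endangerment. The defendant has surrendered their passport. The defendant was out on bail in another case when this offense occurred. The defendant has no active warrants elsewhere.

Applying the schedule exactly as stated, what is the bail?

$118,425

Base amounts from the schedule: solicitation $4,400; obstruction of justice $26,000; insurance fraud $9,500; child endangerment $112,900.
Stacking rule: highest base plus $15,000 per additional charge. Highest is child endangerment at $112,900; 3 additional charges → +$45,000. Combined base = $157,900.
Defendant has surrendered passport (−40%): $157,900 × 0.6 = $94,740.
Offense committed while released on bail in another case (+25%): $94,740 × 1.25 = $118,425.
$118,425 is within the $925,000 maximum.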